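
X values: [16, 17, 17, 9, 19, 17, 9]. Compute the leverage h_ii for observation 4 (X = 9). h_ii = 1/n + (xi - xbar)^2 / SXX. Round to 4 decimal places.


n = 7, xbar = 14.8571.
SXX = sum((xi - xbar)^2) = 100.8571.
h = 1/7 + (9 - 14.8571)^2 / 100.8571 = 0.4830.

0.4830


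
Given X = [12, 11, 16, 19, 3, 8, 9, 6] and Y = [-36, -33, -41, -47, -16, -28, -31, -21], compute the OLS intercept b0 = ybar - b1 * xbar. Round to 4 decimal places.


First find the slope: b1 = -1.9184.
Means: xbar = 10.5000, ybar = -31.6250.
b0 = ybar - b1 * xbar = -31.6250 - -1.9184 * 10.5000 = -11.4816.

-11.4816


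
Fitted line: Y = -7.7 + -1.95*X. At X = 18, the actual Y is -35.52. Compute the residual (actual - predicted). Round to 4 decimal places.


Compute yhat = -7.7 + (-1.95)(18) = -42.8000.
Residual = actual - predicted = -35.52 - -42.8000 = 7.2800.

7.2800


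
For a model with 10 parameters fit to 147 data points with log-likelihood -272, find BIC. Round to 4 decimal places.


ln(147) = 4.990433.
k * ln(n) = 10 * 4.990433 = 49.904330.
-2L = 544.
BIC = 49.904330 + 544 = 593.904330, which rounds to 593.9043.

593.9043


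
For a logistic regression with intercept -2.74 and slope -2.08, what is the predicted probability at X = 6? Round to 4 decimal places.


Compute z = -2.74 + (-2.08)(6) = -15.2200.
exp(-z) = 4073446.4797.
P = 1/(1 + 4073446.4797) = 0.0000.

0.0000


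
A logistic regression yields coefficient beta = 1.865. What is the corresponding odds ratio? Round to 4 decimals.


The odds ratio is computed as:
OR = e^(1.865) = 6.4559.

6.4559


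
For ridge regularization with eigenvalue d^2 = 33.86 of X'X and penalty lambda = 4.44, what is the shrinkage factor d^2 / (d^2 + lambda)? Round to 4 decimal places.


Compute the denominator: 33.86 + 4.44 = 38.3000.
Shrinkage factor = 33.86 / 38.3000 = 0.8841.

0.8841


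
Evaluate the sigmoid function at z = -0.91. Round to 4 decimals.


exp(0.9100) = 2.4843.
1 + exp(-z) = 3.4843.
sigmoid = 1/3.4843 = 0.2870.

0.2870


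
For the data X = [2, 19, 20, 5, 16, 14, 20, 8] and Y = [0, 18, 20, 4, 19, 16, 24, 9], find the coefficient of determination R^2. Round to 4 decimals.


Fit the OLS line: b0 = -1.3799, b1 = 1.1638.
SSres = 21.9972.
SStot = 501.5000.
R^2 = 1 - 21.9972/501.5000 = 0.9561.

0.9561


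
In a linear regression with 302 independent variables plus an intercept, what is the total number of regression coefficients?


Each predictor gets one coefficient, plus one intercept.
Total parameters = 302 + 1 = 303.

303


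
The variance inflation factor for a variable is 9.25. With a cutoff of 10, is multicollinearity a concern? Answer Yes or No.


Compare VIF = 9.25 to the threshold of 10.
9.25 < 10, so the answer is No.

No


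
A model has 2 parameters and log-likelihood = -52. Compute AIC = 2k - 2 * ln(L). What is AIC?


AIC = 2*2 - 2*(-52).
= 4 + 104 = 108.

108


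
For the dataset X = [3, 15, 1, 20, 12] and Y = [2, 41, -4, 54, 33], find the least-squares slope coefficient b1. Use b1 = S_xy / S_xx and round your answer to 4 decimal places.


Calculate xbar = 10.2000, ybar = 25.2000.
S_xx = 258.8000, S_xy = 807.8000.
Using b1 = S_xy / S_xx = 807.8000 / 258.8000, we get b1 = 3.1213.

3.1213


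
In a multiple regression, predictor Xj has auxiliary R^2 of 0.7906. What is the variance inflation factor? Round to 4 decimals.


Denominator: 1 - 0.7906 = 0.2094.
VIF = 1 / 0.2094 = 4.7755.

4.7755


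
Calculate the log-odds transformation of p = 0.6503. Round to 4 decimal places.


Compute the odds: 0.6503/0.3497 = 1.8596.
Take the natural log: ln(1.8596) = 0.6204.

0.6204


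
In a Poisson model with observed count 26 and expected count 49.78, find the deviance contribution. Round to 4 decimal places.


Compute y*ln(y/mu) = 26*ln(26/49.78) = 26*-0.649517 = -16.887442.
y - mu = -23.78.
D = 2*(-16.887442 - (-23.78)) = 13.785116, which rounds to 13.7851.

13.7851


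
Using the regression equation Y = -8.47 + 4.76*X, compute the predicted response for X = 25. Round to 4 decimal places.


Predicted value:
Y = -8.47 + (4.76)(25) = -8.47 + 119.0000 = 110.5300.

110.5300


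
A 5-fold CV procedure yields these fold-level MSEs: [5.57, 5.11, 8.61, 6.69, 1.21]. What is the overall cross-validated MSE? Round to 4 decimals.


Add all fold MSEs: 27.1900.
Divide by k = 5: 27.1900/5 = 5.4380.

5.4380


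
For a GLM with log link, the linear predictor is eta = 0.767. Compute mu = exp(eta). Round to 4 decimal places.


The inverse log link gives:
mu = exp(0.767) = 2.1533.

2.1533


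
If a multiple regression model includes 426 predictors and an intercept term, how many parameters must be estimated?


Each predictor gets one coefficient, plus one intercept.
Total parameters = 426 + 1 = 427.

427


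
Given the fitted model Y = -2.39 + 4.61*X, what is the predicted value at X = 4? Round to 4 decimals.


Plug X = 4 into Y = -2.39 + 4.61*X:
Y = -2.39 + 18.4400 = 16.0500.

16.0500


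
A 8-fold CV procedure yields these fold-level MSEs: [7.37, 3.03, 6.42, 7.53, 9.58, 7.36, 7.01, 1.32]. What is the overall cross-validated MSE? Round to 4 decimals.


Total MSE across folds = 49.6200.
CV-MSE = 49.6200/8 = 6.2025.

6.2025


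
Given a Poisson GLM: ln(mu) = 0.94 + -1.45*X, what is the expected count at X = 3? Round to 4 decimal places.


Linear predictor: eta = 0.94 + (-1.45)(3) = -3.4100.
Expected count: mu = exp(-3.4100) = 0.0330.

0.0330


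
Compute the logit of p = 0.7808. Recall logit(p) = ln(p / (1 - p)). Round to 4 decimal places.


1 - p = 0.2192.
p/(1-p) = 3.5620.
logit = ln(3.5620) = 1.2703.

1.2703


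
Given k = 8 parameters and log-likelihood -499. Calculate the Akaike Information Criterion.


Compute:
2k = 2*8 = 16.
-2*loglik = -2*(-499) = 998.
AIC = 16 + 998 = 1014.

1014


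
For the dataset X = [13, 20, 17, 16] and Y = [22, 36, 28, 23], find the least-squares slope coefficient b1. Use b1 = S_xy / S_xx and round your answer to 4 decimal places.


Calculate xbar = 16.5000, ybar = 27.2500.
S_xx = 25.0000, S_xy = 51.5000.
Using b1 = S_xy / S_xx = 51.5000 / 25.0000, we get b1 = 2.0600.

2.0600


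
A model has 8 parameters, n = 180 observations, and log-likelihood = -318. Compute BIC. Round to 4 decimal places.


ln(180) = 5.192957.
k * ln(n) = 8 * 5.192957 = 41.543656.
-2L = 636.
BIC = 41.543656 + 636 = 677.543656, which rounds to 677.5437.

677.5437


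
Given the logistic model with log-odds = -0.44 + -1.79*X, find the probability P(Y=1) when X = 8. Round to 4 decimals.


Compute z = -0.44 + (-1.79)(8) = -14.7600.
exp(-z) = 2571500.1435.
P = 1/(1 + 2571500.1435) = 0.0000.

0.0000


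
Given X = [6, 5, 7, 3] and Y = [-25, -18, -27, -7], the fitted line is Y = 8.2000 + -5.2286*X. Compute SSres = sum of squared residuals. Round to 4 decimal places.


Predicted values from Y = 8.2000 + -5.2286*X.
Residuals: [-1.8284, -0.0570, 1.4002, 0.4858].
SSres = 5.5429.

5.5429


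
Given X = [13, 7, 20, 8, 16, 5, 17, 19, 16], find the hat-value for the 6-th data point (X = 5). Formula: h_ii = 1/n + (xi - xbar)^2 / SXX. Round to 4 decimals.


Mean of X: xbar = 13.4444.
SXX = 242.2222.
For X = 5: h = 1/9 + (5 - 13.4444)^2/242.2222 = 0.4055.

0.4055


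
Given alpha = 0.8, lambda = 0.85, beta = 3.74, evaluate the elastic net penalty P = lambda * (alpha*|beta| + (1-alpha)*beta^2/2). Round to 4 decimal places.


alpha * |beta| = 0.8 * 3.74 = 2.9920.
(1-alpha) * beta^2/2 = 0.2 * 13.9876/2 = 1.3988.
Total = 0.85 * (2.9920 + 1.3988) = 3.7321.

3.7321


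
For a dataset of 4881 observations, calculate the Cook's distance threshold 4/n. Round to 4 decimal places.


The threshold is 4/n.
4/4881 = 0.0008.

0.0008


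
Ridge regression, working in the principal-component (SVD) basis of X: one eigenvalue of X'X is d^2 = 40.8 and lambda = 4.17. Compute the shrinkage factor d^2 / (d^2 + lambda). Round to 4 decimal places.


Compute the denominator: 40.8 + 4.17 = 44.9700.
Shrinkage factor = 40.8 / 44.9700 = 0.9073.

0.9073


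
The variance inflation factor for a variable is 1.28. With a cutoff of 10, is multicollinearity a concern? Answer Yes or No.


Check: VIF = 1.28 vs threshold = 10.
Since 1.28 < 10, the answer is No.

No


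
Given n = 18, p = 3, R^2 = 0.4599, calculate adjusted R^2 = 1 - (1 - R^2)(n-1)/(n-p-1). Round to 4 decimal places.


Using the formula:
(1 - 0.4599) = 0.5401.
Multiply by 17/14: 0.5401 * 17 = 9.1817, then 9.1817 / 14 = 0.6558.
Adj R^2 = 1 - 0.6558 = 0.3442.

0.3442


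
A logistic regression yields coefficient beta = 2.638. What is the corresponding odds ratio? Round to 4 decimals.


The odds ratio is computed as:
OR = e^(2.638) = 13.9852.

13.9852


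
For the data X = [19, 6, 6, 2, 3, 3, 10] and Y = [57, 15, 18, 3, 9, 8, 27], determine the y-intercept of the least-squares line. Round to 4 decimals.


First find the slope: b1 = 3.0613.
Means: xbar = 7.0000, ybar = 19.5714.
b0 = ybar - b1 * xbar = 19.5714 - 3.0613 * 7.0000 = -1.8578.

-1.8578


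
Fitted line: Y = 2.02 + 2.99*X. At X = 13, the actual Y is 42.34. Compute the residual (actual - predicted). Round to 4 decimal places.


Compute yhat = 2.02 + (2.99)(13) = 40.8900.
Residual = actual - predicted = 42.34 - 40.8900 = 1.4500.

1.4500


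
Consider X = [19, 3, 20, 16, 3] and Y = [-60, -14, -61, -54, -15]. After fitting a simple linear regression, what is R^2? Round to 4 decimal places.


Fit the OLS line: b0 = -6.3061, b1 = -2.8274.
SSres = 10.1341.
SStot = 2334.8000.
R^2 = 1 - 10.1341/2334.8000 = 0.9957.

0.9957


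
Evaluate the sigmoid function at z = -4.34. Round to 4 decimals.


exp(4.3400) = 76.7075.
1 + exp(-z) = 77.7075.
sigmoid = 1/77.7075 = 0.0129.

0.0129


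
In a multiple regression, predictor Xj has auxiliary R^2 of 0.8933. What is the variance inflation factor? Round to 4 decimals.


Denominator: 1 - 0.8933 = 0.1067.
VIF = 1 / 0.1067 = 9.3721.

9.3721


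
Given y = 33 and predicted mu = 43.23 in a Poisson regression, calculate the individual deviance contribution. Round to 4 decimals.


Compute y*ln(y/mu) = 33*ln(33/43.23) = 33*-0.270027 = -8.910891.
y - mu = -10.23.
D = 2*(-8.910891 - (-10.23)) = 2.638218, which rounds to 2.6382.

2.6382


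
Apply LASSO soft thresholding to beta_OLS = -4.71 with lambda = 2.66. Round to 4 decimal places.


|beta_OLS| = 4.71.
lambda = 2.66.
Since |beta| > lambda, coefficient = sign(beta)*(|beta| - lambda) = -2.0500.
Result = -2.0500.

-2.0500


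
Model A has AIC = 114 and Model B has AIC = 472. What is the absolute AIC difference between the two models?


Compute |114 - 472| = 358.
Model A has the smaller AIC.

358


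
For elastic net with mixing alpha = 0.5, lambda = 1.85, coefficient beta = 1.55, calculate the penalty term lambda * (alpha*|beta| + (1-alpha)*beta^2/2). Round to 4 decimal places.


alpha * |beta| = 0.5 * 1.55 = 0.7750.
(1-alpha) * beta^2/2 = 0.5 * 2.4025/2 = 0.6006.
Total = 1.85 * (0.7750 + 0.6006) = 2.5449.

2.5449


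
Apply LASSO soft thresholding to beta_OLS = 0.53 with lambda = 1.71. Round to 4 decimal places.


Absolute value: |0.53| = 0.53.
Compare to lambda = 1.71.
Since |beta| <= lambda, the coefficient is set to 0.

0.0000


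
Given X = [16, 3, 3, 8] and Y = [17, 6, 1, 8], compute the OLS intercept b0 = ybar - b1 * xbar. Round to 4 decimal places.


First find the slope: b1 = 1.0354.
Means: xbar = 7.5000, ybar = 8.0000.
b0 = ybar - b1 * xbar = 8.0000 - 1.0354 * 7.5000 = 0.2345.

0.2345


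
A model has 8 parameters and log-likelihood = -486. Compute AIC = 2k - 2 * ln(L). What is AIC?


AIC = 2*8 - 2*(-486).
= 16 + 972 = 988.

988


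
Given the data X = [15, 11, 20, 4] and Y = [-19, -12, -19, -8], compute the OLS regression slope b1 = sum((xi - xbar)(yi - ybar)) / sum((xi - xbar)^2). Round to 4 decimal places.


Calculate xbar = 12.5000, ybar = -14.5000.
S_xx = 137.0000, S_xy = -104.0000.
Using b1 = S_xy / S_xx = -104.0000 / 137.0000, we get b1 = -0.7591.

-0.7591


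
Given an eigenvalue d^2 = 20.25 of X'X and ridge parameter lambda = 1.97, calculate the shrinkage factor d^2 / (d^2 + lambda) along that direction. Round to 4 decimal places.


Compute the denominator: 20.25 + 1.97 = 22.2200.
Shrinkage factor = 20.25 / 22.2200 = 0.9113.

0.9113


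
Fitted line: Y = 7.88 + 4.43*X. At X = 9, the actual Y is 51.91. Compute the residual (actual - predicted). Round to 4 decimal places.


Compute yhat = 7.88 + (4.43)(9) = 47.7500.
Residual = actual - predicted = 51.91 - 47.7500 = 4.1600.

4.1600


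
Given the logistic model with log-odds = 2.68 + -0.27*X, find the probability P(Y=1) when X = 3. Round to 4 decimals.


Linear predictor: z = 2.68 + -0.27 * 3 = 1.8700.
P = 1/(1 + exp(-1.8700)) = 1/(1 + 0.1541) = 0.8665.

0.8665


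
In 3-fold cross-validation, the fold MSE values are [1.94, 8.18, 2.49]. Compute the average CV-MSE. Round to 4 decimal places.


Add all fold MSEs: 12.6100.
Divide by k = 3: 12.6100/3 = 4.2033.

4.2033


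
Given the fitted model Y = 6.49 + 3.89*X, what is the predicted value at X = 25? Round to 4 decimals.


Substitute X = 25 into the equation:
Y = 6.49 + 3.89 * 25 = 6.49 + 97.2500 = 103.7400.

103.7400


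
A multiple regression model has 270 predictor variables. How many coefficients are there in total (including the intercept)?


Including the intercept, the model has 270 predictor coefficients + 1 intercept.
Total = 271.

271


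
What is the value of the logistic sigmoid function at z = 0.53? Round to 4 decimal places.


exp(-0.5300) = 0.5886.
1 + exp(-z) = 1.5886.
sigmoid = 1/1.5886 = 0.6295.

0.6295


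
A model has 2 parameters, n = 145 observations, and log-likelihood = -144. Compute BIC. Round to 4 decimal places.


k * ln(n) = 2 * ln(145) = 2 * 4.976734 = 9.953468.
-2 * loglik = -2 * (-144) = 288.
BIC = 9.953468 + 288 = 297.953468, which rounds to 297.9535.

297.9535


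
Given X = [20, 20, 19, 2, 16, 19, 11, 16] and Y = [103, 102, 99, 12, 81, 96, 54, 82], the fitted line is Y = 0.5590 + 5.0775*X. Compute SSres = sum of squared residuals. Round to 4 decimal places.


For each point, residual = actual - predicted.
Residuals: [0.8910, -0.1090, 1.9685, 1.2860, -0.7990, -1.0315, -2.4115, 0.2010].
Sum of squared residuals = 13.8927.

13.8927


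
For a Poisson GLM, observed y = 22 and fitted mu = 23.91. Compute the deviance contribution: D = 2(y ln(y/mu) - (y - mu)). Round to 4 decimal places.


y/mu = 22/23.91 = 0.920117 (approx.), and ln(22/23.91) = -0.083254.
y * ln(y/mu) = 22 * -0.083254 = -1.831588.
y - mu = -1.91.
D = 2 * (-1.831588 - -1.91) = 0.156824, which rounds to 0.1568.

0.1568


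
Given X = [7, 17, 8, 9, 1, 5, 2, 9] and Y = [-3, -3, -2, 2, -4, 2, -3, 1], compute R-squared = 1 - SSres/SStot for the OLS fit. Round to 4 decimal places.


Fit the OLS line: b0 = -1.7305, b1 = 0.0663.
SSres = 42.7378.
SStot = 43.5000.
R^2 = 1 - 42.7378/43.5000 = 0.0175.

0.0175


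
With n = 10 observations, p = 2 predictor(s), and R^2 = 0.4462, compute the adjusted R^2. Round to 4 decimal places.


Using the formula:
(1 - 0.4462) = 0.5538.
Multiply by 9/7: 0.5538 * 9 = 4.9842, then 4.9842 / 7 = 0.7120.
Adj R^2 = 1 - 0.7120 = 0.2880.

0.2880


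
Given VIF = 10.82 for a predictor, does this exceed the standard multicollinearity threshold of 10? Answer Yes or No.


Check: VIF = 10.82 vs threshold = 10.
Since 10.82 >= 10, the answer is Yes.

Yes


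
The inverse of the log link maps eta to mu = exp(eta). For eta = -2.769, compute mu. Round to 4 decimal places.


mu = exp(eta) = exp(-2.769).
= 0.0627.

0.0627


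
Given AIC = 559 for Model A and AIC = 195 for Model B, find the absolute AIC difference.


|AIC_A - AIC_B| = |559 - 195| = 364.
Model B is preferred (lower AIC).

364


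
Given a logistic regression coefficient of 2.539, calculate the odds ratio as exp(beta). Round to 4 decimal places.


Odds ratio = exp(beta) = exp(2.539).
= 12.6670.

12.6670


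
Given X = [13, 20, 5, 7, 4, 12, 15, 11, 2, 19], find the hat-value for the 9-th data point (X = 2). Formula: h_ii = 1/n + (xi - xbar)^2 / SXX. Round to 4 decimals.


Compute xbar = 10.8000 with n = 10 observations.
SXX = 347.6000.
Leverage = 1/10 + (2 - 10.8000)^2/347.6000 = 0.3228.

0.3228


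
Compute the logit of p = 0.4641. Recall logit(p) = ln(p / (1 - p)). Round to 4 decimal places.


1 - p = 0.5359.
p/(1-p) = 0.8660.
logit = ln(0.8660) = -0.1438.

-0.1438


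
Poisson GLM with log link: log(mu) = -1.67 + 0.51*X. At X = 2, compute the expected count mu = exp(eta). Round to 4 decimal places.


Linear predictor: eta = -1.67 + (0.51)(2) = -0.6500.
Expected count: mu = exp(-0.6500) = 0.5220.

0.5220


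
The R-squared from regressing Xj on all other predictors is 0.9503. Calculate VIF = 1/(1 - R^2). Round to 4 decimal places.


Using VIF = 1/(1 - R^2_j):
1 - 0.9503 = 0.0497.
VIF = 20.1207.

20.1207


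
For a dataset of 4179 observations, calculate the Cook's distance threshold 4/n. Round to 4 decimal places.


Using the rule of thumb:
Threshold = 4 / 4179 = 0.0010.

0.0010


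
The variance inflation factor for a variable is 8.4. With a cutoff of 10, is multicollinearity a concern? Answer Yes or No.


The threshold is 10.
VIF = 8.4 is < 10.
Multicollinearity indication: No.

No


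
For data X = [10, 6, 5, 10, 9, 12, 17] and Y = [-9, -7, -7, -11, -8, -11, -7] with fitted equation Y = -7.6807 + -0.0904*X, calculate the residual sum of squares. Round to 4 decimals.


For each point, residual = actual - predicted.
Residuals: [-0.4153, 1.2231, 1.1327, -2.4153, 0.4943, -2.2345, 2.2175].
Sum of squared residuals = 18.9398.

18.9398


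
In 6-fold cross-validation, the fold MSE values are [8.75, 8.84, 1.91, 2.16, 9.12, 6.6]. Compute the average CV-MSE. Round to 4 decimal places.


Total MSE across folds = 37.3800.
CV-MSE = 37.3800/6 = 6.2300.

6.2300


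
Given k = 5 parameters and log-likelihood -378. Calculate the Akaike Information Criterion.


AIC = 2*5 - 2*(-378).
= 10 + 756 = 766.

766


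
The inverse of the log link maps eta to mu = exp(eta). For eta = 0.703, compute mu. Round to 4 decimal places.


mu = exp(eta) = exp(0.703).
= 2.0198.

2.0198


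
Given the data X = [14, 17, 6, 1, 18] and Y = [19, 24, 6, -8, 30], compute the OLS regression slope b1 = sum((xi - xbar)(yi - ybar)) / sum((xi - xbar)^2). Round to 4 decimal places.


Calculate xbar = 11.2000, ybar = 14.2000.
S_xx = 218.8000, S_xy = 446.8000.
Using b1 = S_xy / S_xx = 446.8000 / 218.8000, we get b1 = 2.0420.

2.0420


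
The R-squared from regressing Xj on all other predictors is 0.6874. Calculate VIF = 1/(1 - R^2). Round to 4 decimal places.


Using VIF = 1/(1 - R^2_j):
1 - 0.6874 = 0.3126.
VIF = 3.1990.

3.1990


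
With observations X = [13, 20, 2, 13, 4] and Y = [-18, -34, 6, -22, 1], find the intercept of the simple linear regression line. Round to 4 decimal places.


First find the slope: b1 = -2.2431.
Means: xbar = 10.4000, ybar = -13.4000.
b0 = ybar - b1 * xbar = -13.4000 - -2.2431 * 10.4000 = 9.9282.

9.9282


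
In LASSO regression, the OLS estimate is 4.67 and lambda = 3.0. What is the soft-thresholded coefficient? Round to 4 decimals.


|beta_OLS| = 4.67.
lambda = 3.0.
Since |beta| > lambda, coefficient = sign(beta)*(|beta| - lambda) = 1.6700.
Result = 1.6700.

1.6700


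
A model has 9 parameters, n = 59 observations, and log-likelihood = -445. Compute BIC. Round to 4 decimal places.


Compute k*ln(n) = 9*ln(59) = 9*4.077537 = 36.697833.
Then -2*loglik = 890.
BIC = 36.697833 + 890 = 926.697833, which rounds to 926.6978.

926.6978


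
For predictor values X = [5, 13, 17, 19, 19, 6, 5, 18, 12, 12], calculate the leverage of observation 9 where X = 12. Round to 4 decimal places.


n = 10, xbar = 12.6000.
SXX = sum((xi - xbar)^2) = 290.4000.
h = 1/10 + (12 - 12.6000)^2 / 290.4000 = 0.1012.

0.1012


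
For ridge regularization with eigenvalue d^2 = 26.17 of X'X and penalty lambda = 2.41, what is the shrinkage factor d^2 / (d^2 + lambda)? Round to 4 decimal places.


Denominator = d^2 + lambda = 26.17 + 2.41 = 28.5800.
Shrinkage = 26.17 / 28.5800 = 0.9157.

0.9157


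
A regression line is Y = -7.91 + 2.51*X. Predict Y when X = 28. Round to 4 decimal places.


Substitute X = 28 into the equation:
Y = -7.91 + 2.51 * 28 = -7.91 + 70.2800 = 62.3700.

62.3700


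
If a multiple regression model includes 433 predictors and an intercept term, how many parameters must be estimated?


Each predictor gets one coefficient, plus one intercept.
Total parameters = 433 + 1 = 434.

434


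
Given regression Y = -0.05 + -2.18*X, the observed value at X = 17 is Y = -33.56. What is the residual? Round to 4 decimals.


Fitted value at X = 17 is yhat = -0.05 + -2.18*17 = -37.1100.
Residual = -33.56 - -37.1100 = 3.5500.

3.5500


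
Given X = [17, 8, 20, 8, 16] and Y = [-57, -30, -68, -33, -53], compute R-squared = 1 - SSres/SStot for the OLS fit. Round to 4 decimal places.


After computing the OLS fit (b0=-7.6225, b1=-2.9404):
SSres = 10.3709, SStot = 1054.8000.
R^2 = 1 - 10.3709/1054.8000 = 0.9902.

0.9902


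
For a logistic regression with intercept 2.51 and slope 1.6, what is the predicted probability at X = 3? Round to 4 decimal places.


Compute z = 2.51 + (1.6)(3) = 7.3100.
exp(-z) = 0.0007.
P = 1/(1 + 0.0007) = 0.9993.

0.9993


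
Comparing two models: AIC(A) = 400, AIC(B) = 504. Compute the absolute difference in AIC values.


|AIC_A - AIC_B| = |400 - 504| = 104.
Model A is preferred (lower AIC).

104


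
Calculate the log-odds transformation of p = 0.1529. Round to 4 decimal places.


The odds are p/(1-p) = 0.1529 / 0.8471 = 0.1805.
logit(p) = ln(0.1805) = -1.7120.

-1.7120


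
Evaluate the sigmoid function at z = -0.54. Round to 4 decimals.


exp(0.5400) = 1.7160.
1 + exp(-z) = 2.7160.
sigmoid = 1/2.7160 = 0.3682.

0.3682


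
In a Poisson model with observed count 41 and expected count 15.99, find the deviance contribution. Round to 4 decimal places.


First: ln(41/15.99) = 0.941609.
Then: 41 * 0.941609 = 38.605969.
y - mu = 41 - 15.99 = 25.01.
D = 2(38.605969 - 25.01) = 27.191938, which rounds to 27.1919.

27.1919


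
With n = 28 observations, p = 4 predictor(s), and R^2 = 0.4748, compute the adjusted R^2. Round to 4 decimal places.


Plug in: Adj R^2 = 1 - (1 - 0.4748) * 27/23.
= 1 - 0.5252 * 27/23
= 1 - 14.1804 / 23
= 1 - 0.6165 = 0.3835.

0.3835


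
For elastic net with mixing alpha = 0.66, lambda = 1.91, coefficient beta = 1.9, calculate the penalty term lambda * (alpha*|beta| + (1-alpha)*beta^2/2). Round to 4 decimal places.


L1 component = 0.66 * |1.9| = 1.2540.
L2 component = 0.34 * 1.9^2 / 2 = 0.6137.
Penalty = 1.91 * (1.2540 + 0.6137) = 1.91 * 1.8677 = 3.5673.

3.5673


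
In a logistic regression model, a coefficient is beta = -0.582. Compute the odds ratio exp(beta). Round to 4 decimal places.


Odds ratio = exp(beta) = exp(-0.582).
= 0.5588.

0.5588


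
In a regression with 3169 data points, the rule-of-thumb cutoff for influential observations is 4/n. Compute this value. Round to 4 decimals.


Using the rule of thumb:
Threshold = 4 / 3169 = 0.0013.

0.0013


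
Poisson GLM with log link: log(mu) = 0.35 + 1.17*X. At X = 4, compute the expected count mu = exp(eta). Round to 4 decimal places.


eta = 0.35 + 1.17 * 4 = 5.0300.
mu = exp(5.0300) = 152.9330.

152.9330


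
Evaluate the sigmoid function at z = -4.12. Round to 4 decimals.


First, exp(4.1200) = 61.5592.
Then sigma(z) = 1/(1 + 61.5592) = 0.0160.

0.0160


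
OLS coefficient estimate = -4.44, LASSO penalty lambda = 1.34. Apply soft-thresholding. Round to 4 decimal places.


Check: |-4.44| = 4.44 vs lambda = 1.34.
Since |beta| > lambda, coefficient = sign(beta)*(|beta| - lambda) = -3.1000.
Soft-thresholded coefficient = -3.1000.

-3.1000


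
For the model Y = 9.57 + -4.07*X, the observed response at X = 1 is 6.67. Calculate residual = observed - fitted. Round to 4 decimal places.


Predicted = 9.57 + -4.07 * 1 = 5.5000.
Residual = 6.67 - 5.5000 = 1.1700.

1.1700


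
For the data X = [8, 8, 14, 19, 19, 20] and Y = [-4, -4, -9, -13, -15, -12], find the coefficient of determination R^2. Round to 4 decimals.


Fit the OLS line: b0 = 2.3970, b1 = -0.8112.
SSres = 7.2940.
SStot = 109.5000.
R^2 = 1 - 7.2940/109.5000 = 0.9334.

0.9334


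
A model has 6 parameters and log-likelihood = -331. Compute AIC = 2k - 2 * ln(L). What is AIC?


AIC = 2k - 2*loglik = 2(6) - 2(-331).
= 12 + 662 = 674.

674


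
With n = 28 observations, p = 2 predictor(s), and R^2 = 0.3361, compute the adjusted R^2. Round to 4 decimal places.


Plug in: Adj R^2 = 1 - (1 - 0.3361) * 27/25.
= 1 - 0.6639 * 27/25
= 1 - 17.9253 / 25
= 1 - 0.7170 = 0.2830.

0.2830


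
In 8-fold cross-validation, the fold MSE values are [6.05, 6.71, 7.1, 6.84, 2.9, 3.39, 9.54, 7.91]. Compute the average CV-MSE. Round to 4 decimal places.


Sum of fold MSEs = 50.4400.
Average = 50.4400 / 8 = 6.3050.

6.3050


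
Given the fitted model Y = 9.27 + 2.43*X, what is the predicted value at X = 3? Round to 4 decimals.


Plug X = 3 into Y = 9.27 + 2.43*X:
Y = 9.27 + 7.2900 = 16.5600.

16.5600


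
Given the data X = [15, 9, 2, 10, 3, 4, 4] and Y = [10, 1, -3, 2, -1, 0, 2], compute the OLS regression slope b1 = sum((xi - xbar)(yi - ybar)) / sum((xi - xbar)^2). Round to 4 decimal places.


Calculate xbar = 6.7143, ybar = 1.5714.
S_xx = 135.4286, S_xy = 104.1429.
Using b1 = S_xy / S_xx = 104.1429 / 135.4286, we get b1 = 0.7690.

0.7690


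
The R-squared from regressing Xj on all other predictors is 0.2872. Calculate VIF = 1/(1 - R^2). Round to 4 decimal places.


Denominator: 1 - 0.2872 = 0.7128.
VIF = 1 / 0.7128 = 1.4029.

1.4029


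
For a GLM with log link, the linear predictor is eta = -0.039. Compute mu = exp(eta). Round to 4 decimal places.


Apply the inverse link:
mu = e^-0.039 = 0.9618.

0.9618


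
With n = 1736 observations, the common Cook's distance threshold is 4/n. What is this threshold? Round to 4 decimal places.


Cook's distance cutoff = 4/n = 4/1736.
= 0.0023.

0.0023


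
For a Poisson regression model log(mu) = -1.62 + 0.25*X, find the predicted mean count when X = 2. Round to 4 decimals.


Compute eta = -1.62 + 0.25 * 2 = -1.1200.
Apply inverse link: mu = e^-1.1200 = 0.3263.

0.3263


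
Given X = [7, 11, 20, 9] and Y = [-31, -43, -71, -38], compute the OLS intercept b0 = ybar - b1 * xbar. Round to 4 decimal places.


The slope is b1 = -3.0557.
Sample means are xbar = 11.7500 and ybar = -45.7500.
Intercept: b0 = -45.7500 - (-3.0557)(11.7500) = -9.8456.

-9.8456


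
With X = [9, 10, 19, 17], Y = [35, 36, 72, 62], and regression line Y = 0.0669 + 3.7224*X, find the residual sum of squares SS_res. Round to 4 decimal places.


Compute predicted values, then residuals = yi - yhat_i.
Residuals: [1.4315, -1.2909, 1.2075, -1.3477].
SSres = sum(residual^2) = 6.9900.

6.9900


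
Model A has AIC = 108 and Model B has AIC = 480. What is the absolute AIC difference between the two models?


Absolute difference = |108 - 480| = 372.
The model with lower AIC (A) is preferred.

372


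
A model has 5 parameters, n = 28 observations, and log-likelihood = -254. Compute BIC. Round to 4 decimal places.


ln(28) = 3.332205.
k * ln(n) = 5 * 3.332205 = 16.661025.
-2L = 508.
BIC = 16.661025 + 508 = 524.661025, which rounds to 524.6610.

524.6610


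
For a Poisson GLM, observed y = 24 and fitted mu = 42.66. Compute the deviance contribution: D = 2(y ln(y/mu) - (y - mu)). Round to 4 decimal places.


First: ln(24/42.66) = -0.575208.
Then: 24 * -0.575208 = -13.804992.
y - mu = 24 - 42.66 = -18.66.
D = 2(-13.804992 - -18.66) = 9.710016, which rounds to 9.7100.

9.7100


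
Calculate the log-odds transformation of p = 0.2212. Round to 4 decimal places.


The odds are p/(1-p) = 0.2212 / 0.7788 = 0.2840.
logit(p) = ln(0.2840) = -1.2587.

-1.2587


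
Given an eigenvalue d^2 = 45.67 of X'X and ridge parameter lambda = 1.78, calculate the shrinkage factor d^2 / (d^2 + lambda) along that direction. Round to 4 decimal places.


d^2 + lambda = 45.67 + 1.78 = 47.4500.
Shrinkage factor = 45.67/47.4500 = 0.9625.

0.9625


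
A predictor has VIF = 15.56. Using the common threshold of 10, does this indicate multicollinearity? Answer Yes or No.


Compare VIF = 15.56 to the threshold of 10.
15.56 >= 10, so the answer is Yes.

Yes


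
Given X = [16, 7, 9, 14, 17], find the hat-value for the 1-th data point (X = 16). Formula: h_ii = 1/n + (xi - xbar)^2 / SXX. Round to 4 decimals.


Compute xbar = 12.6000 with n = 5 observations.
SXX = 77.2000.
Leverage = 1/5 + (16 - 12.6000)^2/77.2000 = 0.3497.

0.3497


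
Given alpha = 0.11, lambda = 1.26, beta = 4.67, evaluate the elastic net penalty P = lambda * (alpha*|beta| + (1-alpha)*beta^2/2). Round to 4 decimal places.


L1 component = 0.11 * |4.67| = 0.5137.
L2 component = 0.89 * 4.67^2 / 2 = 9.7050.
Penalty = 1.26 * (0.5137 + 9.7050) = 1.26 * 10.2187 = 12.8755.

12.8755


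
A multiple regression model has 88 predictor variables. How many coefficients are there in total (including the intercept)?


Each predictor gets one coefficient, plus one intercept.
Total parameters = 88 + 1 = 89.

89


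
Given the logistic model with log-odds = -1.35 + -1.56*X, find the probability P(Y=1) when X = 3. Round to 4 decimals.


Linear predictor: z = -1.35 + -1.56 * 3 = -6.0300.
P = 1/(1 + exp(6.0300)) = 1/(1 + 415.7150) = 0.0024.

0.0024


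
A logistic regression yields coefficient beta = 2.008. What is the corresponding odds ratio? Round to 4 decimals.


Odds ratio = exp(beta) = exp(2.008).
= 7.4484.

7.4484


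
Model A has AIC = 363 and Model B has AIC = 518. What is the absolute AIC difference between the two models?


Compute |363 - 518| = 155.
Model A has the smaller AIC.

155


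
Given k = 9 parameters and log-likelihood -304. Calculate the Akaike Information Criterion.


AIC = 2k - 2*loglik = 2(9) - 2(-304).
= 18 + 608 = 626.

626


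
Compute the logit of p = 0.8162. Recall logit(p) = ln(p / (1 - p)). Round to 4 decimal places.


The odds are p/(1-p) = 0.8162 / 0.1838 = 4.4407.
logit(p) = ln(4.4407) = 1.4908.

1.4908


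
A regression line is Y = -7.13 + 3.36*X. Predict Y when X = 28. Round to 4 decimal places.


Plug X = 28 into Y = -7.13 + 3.36*X:
Y = -7.13 + 94.0800 = 86.9500.

86.9500


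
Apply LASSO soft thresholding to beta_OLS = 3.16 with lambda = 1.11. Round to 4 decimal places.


Check: |3.16| = 3.16 vs lambda = 1.11.
Since |beta| > lambda, coefficient = sign(beta)*(|beta| - lambda) = 2.0500.
Soft-thresholded coefficient = 2.0500.

2.0500


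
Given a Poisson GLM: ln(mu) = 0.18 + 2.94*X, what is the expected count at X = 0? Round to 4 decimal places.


Linear predictor: eta = 0.18 + (2.94)(0) = 0.1800.
Expected count: mu = exp(0.1800) = 1.1972.

1.1972


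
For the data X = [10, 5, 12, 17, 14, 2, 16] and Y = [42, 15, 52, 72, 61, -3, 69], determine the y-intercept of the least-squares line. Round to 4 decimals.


Compute b1 = 5.0356 from the OLS formula.
With xbar = 10.8571 and ybar = 44.0000, the intercept is:
b0 = 44.0000 - 5.0356 * 10.8571 = -10.6717.

-10.6717


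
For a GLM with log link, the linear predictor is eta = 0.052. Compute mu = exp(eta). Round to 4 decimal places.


The inverse log link gives:
mu = exp(0.052) = 1.0534.

1.0534


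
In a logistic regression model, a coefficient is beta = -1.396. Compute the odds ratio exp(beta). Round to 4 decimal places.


exp(-1.396) = 0.2476.
So the odds ratio is 0.2476.

0.2476


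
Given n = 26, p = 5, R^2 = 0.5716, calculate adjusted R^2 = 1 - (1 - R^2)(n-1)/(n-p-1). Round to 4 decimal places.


Adjusted R^2 = 1 - (1 - R^2) * (n-1)/(n-p-1).
(1 - R^2) = 0.4284.
(n-1)/(n-p-1) = 25/20.
(1 - R^2) * (n-1) = 0.4284 * 25 = 10.7100.
Divide by (n-p-1): 10.7100 / 20 = 0.5355.
Adj R^2 = 1 - 0.5355 = 0.4645.

0.4645


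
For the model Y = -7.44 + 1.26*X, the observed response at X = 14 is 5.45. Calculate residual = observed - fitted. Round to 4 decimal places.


Predicted = -7.44 + 1.26 * 14 = 10.2000.
Residual = 5.45 - 10.2000 = -4.7500.

-4.7500


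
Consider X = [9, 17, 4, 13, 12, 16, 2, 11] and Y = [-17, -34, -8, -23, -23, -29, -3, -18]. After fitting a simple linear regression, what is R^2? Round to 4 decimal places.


Fit the OLS line: b0 = 0.6970, b1 = -1.9116.
SSres = 14.3283.
SStot = 737.8750.
R^2 = 1 - 14.3283/737.8750 = 0.9806.

0.9806


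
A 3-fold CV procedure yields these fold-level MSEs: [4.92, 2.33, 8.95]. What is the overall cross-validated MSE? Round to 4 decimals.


Sum of fold MSEs = 16.2000.
Average = 16.2000 / 3 = 5.4000.

5.4000


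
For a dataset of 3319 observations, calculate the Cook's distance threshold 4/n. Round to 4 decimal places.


Using the rule of thumb:
Threshold = 4 / 3319 = 0.0012.

0.0012


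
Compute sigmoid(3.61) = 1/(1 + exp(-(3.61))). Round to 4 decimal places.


Compute exp(-3.6100) = 0.0271.
Sigmoid = 1 / (1 + 0.0271) = 1 / 1.0271 = 0.9737.

0.9737


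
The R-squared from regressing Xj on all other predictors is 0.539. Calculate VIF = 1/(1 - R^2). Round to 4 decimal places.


Denominator: 1 - 0.539 = 0.461.
VIF = 1 / 0.461 = 2.1692.

2.1692


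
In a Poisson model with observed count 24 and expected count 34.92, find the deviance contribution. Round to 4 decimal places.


Compute y*ln(y/mu) = 24*ln(24/34.92) = 24*-0.375006 = -9.000144.
y - mu = -10.92.
D = 2*(-9.000144 - (-10.92)) = 3.839712, which rounds to 3.8397.

3.8397


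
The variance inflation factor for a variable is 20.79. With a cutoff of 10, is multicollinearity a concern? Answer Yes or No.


Compare VIF = 20.79 to the threshold of 10.
20.79 >= 10, so the answer is Yes.

Yes


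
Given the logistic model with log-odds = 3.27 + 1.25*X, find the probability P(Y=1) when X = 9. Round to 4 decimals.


Linear predictor: z = 3.27 + 1.25 * 9 = 14.5200.
P = 1/(1 + exp(-14.5200)) = 1/(1 + 0.0000) = 1.0000.

1.0000


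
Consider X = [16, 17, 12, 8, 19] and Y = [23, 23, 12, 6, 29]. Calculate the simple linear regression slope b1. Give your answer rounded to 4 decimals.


First compute the means: xbar = 14.4000, ybar = 18.6000.
Then S_xx = sum((xi - xbar)^2) = 77.2000.
S_xy = sum((xi - xbar)(yi - ybar)) = 162.8000.
b1 = S_xy / S_xx = 162.8000 / 77.2000 = 2.1088.

2.1088


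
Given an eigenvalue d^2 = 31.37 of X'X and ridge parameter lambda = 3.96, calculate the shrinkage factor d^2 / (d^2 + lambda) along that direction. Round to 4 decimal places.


Compute the denominator: 31.37 + 3.96 = 35.3300.
Shrinkage factor = 31.37 / 35.3300 = 0.8879.

0.8879


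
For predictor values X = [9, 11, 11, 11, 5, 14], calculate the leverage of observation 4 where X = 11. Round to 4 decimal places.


Compute xbar = 10.1667 with n = 6 observations.
SXX = 44.8333.
Leverage = 1/6 + (11 - 10.1667)^2/44.8333 = 0.1822.

0.1822


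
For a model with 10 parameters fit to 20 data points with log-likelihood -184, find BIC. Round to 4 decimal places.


ln(20) = 2.995732.
k * ln(n) = 10 * 2.995732 = 29.957320.
-2L = 368.
BIC = 29.957320 + 368 = 397.957320, which rounds to 397.9573.

397.9573


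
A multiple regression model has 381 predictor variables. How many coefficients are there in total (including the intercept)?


Each predictor gets one coefficient, plus one intercept.
Total parameters = 381 + 1 = 382.

382


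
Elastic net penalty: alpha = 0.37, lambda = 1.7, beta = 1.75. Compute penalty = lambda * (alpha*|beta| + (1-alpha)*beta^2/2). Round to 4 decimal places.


L1 component = 0.37 * |1.75| = 0.6475.
L2 component = 0.63 * 1.75^2 / 2 = 0.9647.
Penalty = 1.7 * (0.6475 + 0.9647) = 1.7 * 1.6122 = 2.7407.

2.7407


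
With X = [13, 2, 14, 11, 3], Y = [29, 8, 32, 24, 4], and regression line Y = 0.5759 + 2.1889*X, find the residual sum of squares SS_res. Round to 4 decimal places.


Predicted values from Y = 0.5759 + 2.1889*X.
Residuals: [-0.0316, 3.0463, 0.7795, -0.6538, -3.1426].
SSres = 20.1920.

20.1920


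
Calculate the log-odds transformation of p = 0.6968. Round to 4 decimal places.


Compute the odds: 0.6968/0.3032 = 2.2982.
Take the natural log: ln(2.2982) = 0.8321.

0.8321


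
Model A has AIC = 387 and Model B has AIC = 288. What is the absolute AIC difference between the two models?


Compute |387 - 288| = 99.
Model B has the smaller AIC.

99


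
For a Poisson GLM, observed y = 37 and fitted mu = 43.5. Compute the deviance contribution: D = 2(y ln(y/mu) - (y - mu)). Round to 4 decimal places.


First: ln(37/43.5) = -0.161843.
Then: 37 * -0.161843 = -5.988191.
y - mu = 37 - 43.5 = -6.5.
D = 2(-5.988191 - -6.5) = 1.023618, which rounds to 1.0236.

1.0236


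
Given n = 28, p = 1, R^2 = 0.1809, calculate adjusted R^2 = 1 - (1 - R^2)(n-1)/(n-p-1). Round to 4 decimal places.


Using the formula:
(1 - 0.1809) = 0.8191.
Multiply by 27/26: 0.8191 * 27 = 22.1157, then 22.1157 / 26 = 0.8506.
Adj R^2 = 1 - 0.8506 = 0.1494.

0.1494


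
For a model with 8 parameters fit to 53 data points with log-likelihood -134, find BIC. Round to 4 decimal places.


k * ln(n) = 8 * ln(53) = 8 * 3.970292 = 31.762336.
-2 * loglik = -2 * (-134) = 268.
BIC = 31.762336 + 268 = 299.762336, which rounds to 299.7623.

299.7623


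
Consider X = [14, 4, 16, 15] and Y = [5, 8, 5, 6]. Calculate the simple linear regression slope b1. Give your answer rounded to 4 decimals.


First compute the means: xbar = 12.2500, ybar = 6.0000.
Then S_xx = sum((xi - xbar)^2) = 92.7500.
S_xy = sum((xi - xbar)(yi - ybar)) = -22.0000.
b1 = S_xy / S_xx = -22.0000 / 92.7500 = -0.2372.

-0.2372


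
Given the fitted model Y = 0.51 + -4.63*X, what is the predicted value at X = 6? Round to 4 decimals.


Substitute X = 6 into the equation:
Y = 0.51 + -4.63 * 6 = 0.51 + -27.7800 = -27.2700.

-27.2700


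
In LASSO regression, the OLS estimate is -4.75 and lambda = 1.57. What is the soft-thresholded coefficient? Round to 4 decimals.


Absolute value: |-4.75| = 4.75.
Compare to lambda = 1.57.
Since |beta| > lambda, coefficient = sign(beta)*(|beta| - lambda) = -3.1800.

-3.1800


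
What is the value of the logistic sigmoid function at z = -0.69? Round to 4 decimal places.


exp(0.6900) = 1.9937.
1 + exp(-z) = 2.9937.
sigmoid = 1/2.9937 = 0.3340.

0.3340


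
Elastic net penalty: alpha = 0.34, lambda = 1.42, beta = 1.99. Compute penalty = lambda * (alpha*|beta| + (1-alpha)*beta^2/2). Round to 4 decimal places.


Compute:
L1 = 0.34 * 1.99 = 0.6766.
L2 = 0.66 * 1.99^2 / 2 = 1.3068.
Penalty = 1.42 * (0.6766 + 1.3068) = 2.8165.

2.8165


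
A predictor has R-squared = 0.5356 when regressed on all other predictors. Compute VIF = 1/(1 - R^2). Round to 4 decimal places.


Denominator: 1 - 0.5356 = 0.4644.
VIF = 1 / 0.4644 = 2.1533.

2.1533


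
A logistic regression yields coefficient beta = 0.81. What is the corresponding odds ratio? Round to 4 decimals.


exp(0.81) = 2.2479.
So the odds ratio is 2.2479.

2.2479


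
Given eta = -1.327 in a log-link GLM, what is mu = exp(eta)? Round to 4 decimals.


mu = exp(eta) = exp(-1.327).
= 0.2653.

0.2653


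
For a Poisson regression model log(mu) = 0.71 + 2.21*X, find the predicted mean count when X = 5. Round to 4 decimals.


eta = 0.71 + 2.21 * 5 = 11.7600.
mu = exp(11.7600) = 128027.4535.

128027.4535


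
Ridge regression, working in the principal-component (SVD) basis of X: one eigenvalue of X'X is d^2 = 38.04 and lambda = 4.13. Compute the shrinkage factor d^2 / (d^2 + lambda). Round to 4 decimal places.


Compute the denominator: 38.04 + 4.13 = 42.1700.
Shrinkage factor = 38.04 / 42.1700 = 0.9021.

0.9021
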